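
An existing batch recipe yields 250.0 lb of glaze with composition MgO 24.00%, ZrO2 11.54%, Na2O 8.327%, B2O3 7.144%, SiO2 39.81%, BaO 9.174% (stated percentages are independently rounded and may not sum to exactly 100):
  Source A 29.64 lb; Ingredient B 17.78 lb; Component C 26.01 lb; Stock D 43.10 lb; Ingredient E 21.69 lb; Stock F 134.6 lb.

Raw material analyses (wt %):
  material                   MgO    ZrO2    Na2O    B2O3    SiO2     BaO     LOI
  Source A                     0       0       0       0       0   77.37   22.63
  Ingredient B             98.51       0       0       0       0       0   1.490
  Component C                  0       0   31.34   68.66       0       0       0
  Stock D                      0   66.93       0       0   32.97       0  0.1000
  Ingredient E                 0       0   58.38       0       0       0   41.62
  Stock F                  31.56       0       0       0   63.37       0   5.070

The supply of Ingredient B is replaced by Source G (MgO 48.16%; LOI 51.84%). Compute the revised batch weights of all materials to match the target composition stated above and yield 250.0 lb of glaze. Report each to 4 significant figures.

Revised batch per 250.0 lb glaze:
  Source A: 29.64 lb
  Source G: 36.36 lb
  Component C: 26.01 lb
  Stock D: 43.10 lb
  Ingredient E: 21.69 lb
  Stock F: 134.6 lb
Total batch = 291.4 lb; LOI loss = 41.45 lb

Mid-chain values are printed, rounded to four significant digits, within the worked lines; the whole derivation carries full precision through the solve; exactly one rounding lands on each reported value. Derived quantities, including net glass mass, totals, the six compositions, ignition loss, yield, are carried from the weighed amounts at 250.0 lb of glass in full precision, as written in the problem or answer text.
Oxide-by-oxide targets in 250.0 lb glaze:
  MgO: 24.00% × 250.0 = 60.00 lb
  ZrO2: 11.54% × 250.0 = 28.85 lb
  Na2O: 8.327% × 250.0 = 20.82 lb
  B2O3: 7.144% × 250.0 = 17.86 lb
  SiO2: 39.81% × 250.0 = 99.52 lb
  BaO: 9.174% × 250.0 = 22.94 lb
Sums-versus-targets review given the weights on record, relative to the basis at hand (each sum matches its target mass given rounding of the digits):
  MgO: 36.36·0.4816 + 134.6·0.3156 = 59.99 lb (target 60.00 lb)
  ZrO2: 43.10·0.6693 = 28.85 lb (target 28.85 lb)
  Na2O: 26.01·0.3134 + 21.69·0.5838 = 20.81 lb (target 20.82 lb)
  B2O3: 26.01·0.6866 = 17.86 lb (target 17.86 lb)
  SiO2: 43.10·0.3297 + 134.6·0.6337 = 99.51 lb (target 99.52 lb)
  BaO: 29.64·0.7737 = 22.93 lb (target 22.94 lb)
Mass balance on the glass: whole batch net of LOI = 249.9 lb (summing oxide targets gives 250.0 lb; versus the stated basis of 250.0 lb — any gap is answer rounding).
Batch total: Σ batch = 291.4 lb; Σ batch·LOI gives LOI loss = 41.45 lb; yield = glass ÷ total batch = 85.78%.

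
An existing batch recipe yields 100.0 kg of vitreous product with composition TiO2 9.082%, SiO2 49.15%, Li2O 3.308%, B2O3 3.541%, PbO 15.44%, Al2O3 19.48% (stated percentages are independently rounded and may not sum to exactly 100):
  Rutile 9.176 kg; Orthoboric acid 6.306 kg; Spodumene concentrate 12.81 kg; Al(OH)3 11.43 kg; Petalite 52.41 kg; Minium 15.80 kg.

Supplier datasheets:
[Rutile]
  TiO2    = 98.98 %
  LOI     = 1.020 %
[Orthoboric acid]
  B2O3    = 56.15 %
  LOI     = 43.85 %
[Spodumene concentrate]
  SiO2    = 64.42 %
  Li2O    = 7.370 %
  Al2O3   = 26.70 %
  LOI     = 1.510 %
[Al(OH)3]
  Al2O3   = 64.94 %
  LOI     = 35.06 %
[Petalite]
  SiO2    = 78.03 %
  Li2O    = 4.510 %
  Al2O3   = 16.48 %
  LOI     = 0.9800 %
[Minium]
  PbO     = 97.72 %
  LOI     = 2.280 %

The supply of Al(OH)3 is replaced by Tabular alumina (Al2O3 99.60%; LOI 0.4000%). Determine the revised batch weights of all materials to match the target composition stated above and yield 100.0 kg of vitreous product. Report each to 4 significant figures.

Revised batch per 100.0 kg vitreous product:
  Rutile: 9.176 kg
  Orthoboric acid: 6.306 kg
  Spodumene concentrate: 12.81 kg
  Tabular alumina: 7.452 kg
  Petalite: 52.41 kg
  Minium: 15.80 kg
Total batch = 104.0 kg; LOI loss = 3.956 kg

Working values are shown rounded off to 4 significant digits at each printed step. The working math holds exact precision at each step — exactly one rounding is applied to each reported number. Derived quantities, which include totals, yield, ignition loss, net glass mass, six oxide percentages, are computed at full float precision, as they appear in the problem or answer text, starting from the weights for 100.0 kg of glass.
Target masses of each oxide per 100.0 kg vitreous product:
  TiO2: 9.082% × 100.0 = 9.082 kg
  SiO2: 49.15% × 100.0 = 49.15 kg
  Li2O: 3.308% × 100.0 = 3.308 kg
  B2O3: 3.541% × 100.0 = 3.541 kg
  PbO: 15.44% × 100.0 = 15.44 kg
  Al2O3: 19.48% × 100.0 = 19.48 kg
Verifying the oxide balance on the weights just shown, against the basis in use (summed amounts equal target values net of answer rounding effects):
  TiO2: 9.176·0.9898 = 9.082 kg (target 9.082 kg)
  SiO2: 12.81·0.6442 + 52.41·0.7803 = 49.15 kg (target 49.15 kg)
  Li2O: 12.81·0.07370 + 52.41·0.04510 = 3.308 kg (target 3.308 kg)
  B2O3: 6.306·0.5615 = 3.541 kg (target 3.541 kg)
  PbO: 15.80·0.9772 = 15.44 kg (target 15.44 kg)
  Al2O3: 12.81·0.2670 + 7.452·0.9960 + 52.41·0.1648 = 19.48 kg (target 19.48 kg)
Glass-mass closure: batch total minus LOI = 100.0 kg (oxide target masses add up to 100.0 kg; against the stated basis, 100.0 kg — deltas are rounding alone).
Summing the batch: Σ batch = 104.0 kg; LOI loss = Σ batch·LOI = 3.956 kg; yield: glass divided by total = 96.19%.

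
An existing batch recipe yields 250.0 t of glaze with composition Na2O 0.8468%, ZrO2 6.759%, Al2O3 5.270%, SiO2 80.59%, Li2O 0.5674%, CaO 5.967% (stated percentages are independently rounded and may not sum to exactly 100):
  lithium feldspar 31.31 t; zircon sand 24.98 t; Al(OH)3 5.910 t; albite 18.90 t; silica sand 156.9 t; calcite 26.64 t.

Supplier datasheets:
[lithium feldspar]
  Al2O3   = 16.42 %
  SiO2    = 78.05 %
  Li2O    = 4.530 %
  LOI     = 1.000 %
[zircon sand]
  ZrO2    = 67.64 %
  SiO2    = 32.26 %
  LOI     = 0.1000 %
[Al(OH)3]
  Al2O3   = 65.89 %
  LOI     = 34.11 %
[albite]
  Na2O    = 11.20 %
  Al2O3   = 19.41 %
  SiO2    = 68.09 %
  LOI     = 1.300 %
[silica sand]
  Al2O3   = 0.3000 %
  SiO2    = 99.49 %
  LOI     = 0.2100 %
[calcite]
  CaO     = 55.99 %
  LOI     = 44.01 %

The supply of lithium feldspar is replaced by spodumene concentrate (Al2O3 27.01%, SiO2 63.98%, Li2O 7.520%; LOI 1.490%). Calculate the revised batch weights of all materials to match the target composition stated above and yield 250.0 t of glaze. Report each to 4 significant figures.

Revised batch per 250.0 t glaze:
  spodumene concentrate: 18.86 t
  zircon sand: 24.98 t
  Al(OH)3: 5.924 t
  albite: 18.90 t
  silica sand: 169.3 t
  calcite: 26.64 t
Total batch = 264.6 t; LOI loss = 14.65 t

Intermediates appear rounded to four significant figures as written; exact precision is maintained at every stage — every reported result is rounded exactly once; all derived quantities, including glass mass, the yield, the six compositions, totals, ignition loss, are computed using the weight values per 250.0 t of glass in full float precision, as given in the problem or answer text.
Oxide-by-oxide targets in 250.0 t glaze:
  Na2O: 0.8468% × 250.0 = 2.117 t
  ZrO2: 6.759% × 250.0 = 16.90 t
  Al2O3: 5.270% × 250.0 = 13.18 t
  SiO2: 80.59% × 250.0 = 201.5 t
  Li2O: 0.5674% × 250.0 = 1.418 t
  CaO: 5.967% × 250.0 = 14.92 t
Checking each oxide sum applying the batch weights above, under the basis named above (each sum matches its target mass up to rounding of the answer):
  Na2O: 18.90·0.1120 = 2.117 t (target 2.117 t)
  ZrO2: 24.98·0.6764 = 16.90 t (target 16.90 t)
  Al2O3: 18.86·0.2701 + 5.924·0.6589 + 18.90·0.1941 + 169.3·0.003000 = 13.17 t (target 13.18 t)
  SiO2: 18.86·0.6398 + 24.98·0.3226 + 18.90·0.6809 + 169.3·0.9949 = 201.4 t (target 201.5 t)
  Li2O: 18.86·0.07520 = 1.418 t (target 1.418 t)
  CaO: 26.64·0.5599 = 14.92 t (target 14.92 t)
Glass-mass sanity pass: batch Σ − ignition loss = 250.0 t (targets for the oxides total 250.0 t; the stated basis being 250.0 t — any gap is answer rounding).
Batch total: Σ batch = 264.6 t; loss to ignition Σ batch·LOI = 14.65 t; yield = glass ÷ total batch = 94.46%.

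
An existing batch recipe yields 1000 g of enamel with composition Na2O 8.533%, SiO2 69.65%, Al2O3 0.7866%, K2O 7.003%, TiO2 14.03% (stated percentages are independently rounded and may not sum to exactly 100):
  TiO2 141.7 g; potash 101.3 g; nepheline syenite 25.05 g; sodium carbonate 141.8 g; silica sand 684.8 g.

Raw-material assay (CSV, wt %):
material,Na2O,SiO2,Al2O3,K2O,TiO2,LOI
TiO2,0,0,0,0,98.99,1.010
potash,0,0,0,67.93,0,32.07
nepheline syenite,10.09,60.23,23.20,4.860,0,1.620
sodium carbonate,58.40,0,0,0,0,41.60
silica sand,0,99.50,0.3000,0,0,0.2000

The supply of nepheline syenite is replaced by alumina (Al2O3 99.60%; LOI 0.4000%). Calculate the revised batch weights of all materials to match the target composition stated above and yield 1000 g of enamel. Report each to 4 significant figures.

Revised batch per 1000 g enamel:
  TiO2: 141.7 g
  potash: 103.1 g
  alumina: 5.789 g
  sodium carbonate: 146.1 g
  silica sand: 700.0 g
Total batch = 1097 g; LOI loss = 96.70 g

Mid-chain values appear, with 4-significant-digit rounding, within the worked lines; every computation holds full float precision at each step — each reported value is rounded just once. The derived quantities (LOI, five oxide percentages, the totals, net glass mass, the yield) are re-derived in full float precision starting from the weights on 1000 g of glass as quoted within question or answer.
The oxide mass targets at 1000 g enamel:
  Na2O: 8.533% × 1000 = 85.33 g
  SiO2: 69.65% × 1000 = 696.5 g
  Al2O3: 0.7866% × 1000 = 7.866 g
  K2O: 7.003% × 1000 = 70.03 g
  TiO2: 14.03% × 1000 = 140.3 g
Checking each oxide sum per the reported batch figures, for the quoted basis mass (summed amounts equal target values up to rounding of the answer):
  Na2O: 146.1·0.5840 = 85.32 g (target 85.33 g)
  SiO2: 700.0·0.9950 = 696.5 g (target 696.5 g)
  Al2O3: 5.789·0.9960 + 700.0·0.003000 = 7.866 g (target 7.866 g)
  K2O: 103.1·0.6793 = 70.04 g (target 70.03 g)
  TiO2: 141.7·0.9899 = 140.3 g (target 140.3 g)
Glass-mass sanity pass: total batch − LOI = 1000 g (per-oxide target masses sum to 1000 g; versus the stated basis of 1000 g — rounding explains the deltas).
Batch total: Σ batch = 1097 g; ignition loss, Σ(batch × LOI) = 96.70 g; as yield: glass ÷ batch → 91.18%.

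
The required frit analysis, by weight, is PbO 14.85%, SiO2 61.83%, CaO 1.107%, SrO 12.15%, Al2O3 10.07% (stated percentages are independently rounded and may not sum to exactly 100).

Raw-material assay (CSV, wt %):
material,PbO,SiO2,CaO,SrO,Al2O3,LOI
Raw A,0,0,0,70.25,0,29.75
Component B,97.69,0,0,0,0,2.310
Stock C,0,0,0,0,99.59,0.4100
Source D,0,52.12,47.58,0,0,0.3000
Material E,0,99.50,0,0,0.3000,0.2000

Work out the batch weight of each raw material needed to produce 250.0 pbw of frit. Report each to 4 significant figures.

The whole derivation runs at exact precision at all times. Intermediates are printed, rounded to 4 significant figures, as written; each reported value carries a single rounding; derived quantities, which include the totals, yield, ignition loss, net glass mass, five oxide percentages, are carried at full float precision, as given in the question or the answer, starting from the weights at 250.0 pbw of glass.
Oxide mass targets, per 250.0 pbw frit:
  PbO: 14.85% × 250.0 = 37.12 pbw
  SiO2: 61.83% × 250.0 = 154.6 pbw
  CaO: 1.107% × 250.0 = 2.768 pbw
  SrO: 12.15% × 250.0 = 30.38 pbw
  Al2O3: 10.07% × 250.0 = 25.18 pbw
Oxide-by-oxide audit working from each reported weight, against the basis in use (each sum matches its target mass given rounding of the digits):
  PbO: 38.00·0.9769 = 37.12 pbw (target 37.12 pbw)
  SiO2: 5.817·0.5212 + 152.3·0.9950 = 154.6 pbw (target 154.6 pbw)
  CaO: 5.817·0.4758 = 2.768 pbw (target 2.768 pbw)
  SrO: 43.24·0.7025 = 30.38 pbw (target 30.38 pbw)
  Al2O3: 24.82·0.9959 + 152.3·0.003000 = 25.18 pbw (target 25.18 pbw)
Glass-mass bookkeeping: total batch − LOI = 250.0 pbw (summing oxide targets gives 250.0 pbw; against the stated basis, 250.0 pbw — rounding explains the deltas).
Batch total: Σ batch = 264.2 pbw; Σ batch·LOI gives LOI loss = 14.17 pbw; yield: glass divided by total = 94.64%.

Batch per 250.0 pbw frit:
  Raw A: 43.24 pbw
  Component B: 38.00 pbw
  Stock C: 24.82 pbw
  Source D: 5.817 pbw
  Material E: 152.3 pbw
Total batch = 264.2 pbw; LOI loss = 14.17 pbw; yield = 94.64%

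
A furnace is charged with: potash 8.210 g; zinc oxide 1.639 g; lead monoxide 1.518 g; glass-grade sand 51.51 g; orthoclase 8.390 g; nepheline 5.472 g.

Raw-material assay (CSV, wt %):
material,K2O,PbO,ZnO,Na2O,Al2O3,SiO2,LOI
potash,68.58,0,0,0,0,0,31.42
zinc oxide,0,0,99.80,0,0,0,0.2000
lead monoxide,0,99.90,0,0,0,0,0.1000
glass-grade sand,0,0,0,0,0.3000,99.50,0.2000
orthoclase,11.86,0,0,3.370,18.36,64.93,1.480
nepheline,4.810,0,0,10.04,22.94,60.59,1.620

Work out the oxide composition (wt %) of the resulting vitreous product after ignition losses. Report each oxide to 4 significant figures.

All internal work carries full precision through the solve. In-progress results are printed, with 4-significant-figure rounding, in the printout; every reported result takes a single rounding. All derived quantities are re-derived in full precision (glass mass, the totals, the six compositions, ignition loss, yield) from the batch weights for 73.84 g of glass, as written in problem or answer.
Per-oxide mass from batch:
  K2O: 8.210·0.6858 + 8.390·0.1186 + 5.472·0.04810 = 6.889 g
  PbO: 1.518·0.9990 = 1.516 g
  ZnO: 1.639·0.9980 = 1.636 g
  Na2O: 8.390·0.03370 + 5.472·0.1004 = 0.8321 g
  Al2O3: 51.51·0.003000 + 8.390·0.1836 + 5.472·0.2294 = 2.950 g
  SiO2: 51.51·0.9950 + 8.390·0.6493 + 5.472·0.6059 = 60.02 g
LOI: 8.210·0.3142 + 1.639·0.002000 + 1.518·0.001000 + 51.51·0.002000 + 8.390·0.01480 + 5.472·0.01620 = 2.900 g
Net of LOI, the glass mass = 76.74 − 2.900 = 73.84 g (= the summed oxide contributions)
each wt % is 100 × oxide ÷ glass

Glass mass = 73.84 g (batch 76.74 − LOI 2.900).
Composition: K2O 9.329%, PbO 2.054%, ZnO 2.215%, Na2O 1.127%, Al2O3 3.995%, SiO2 81.28%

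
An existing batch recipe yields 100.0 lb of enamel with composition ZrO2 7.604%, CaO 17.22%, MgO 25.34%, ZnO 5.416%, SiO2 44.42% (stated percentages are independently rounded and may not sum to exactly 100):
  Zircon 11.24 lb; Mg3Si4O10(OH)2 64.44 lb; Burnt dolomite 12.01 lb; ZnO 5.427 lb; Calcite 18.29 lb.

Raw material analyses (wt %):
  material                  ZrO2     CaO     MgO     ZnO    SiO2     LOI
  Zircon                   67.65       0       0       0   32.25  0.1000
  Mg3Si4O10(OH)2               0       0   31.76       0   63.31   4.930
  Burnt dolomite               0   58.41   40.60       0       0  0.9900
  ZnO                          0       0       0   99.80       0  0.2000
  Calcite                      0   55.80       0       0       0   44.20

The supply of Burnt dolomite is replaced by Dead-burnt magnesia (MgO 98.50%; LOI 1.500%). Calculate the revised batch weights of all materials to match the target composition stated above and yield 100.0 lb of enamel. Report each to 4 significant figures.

Revised batch per 100.0 lb enamel:
  Zircon: 11.24 lb
  Mg3Si4O10(OH)2: 64.44 lb
  Dead-burnt magnesia: 4.949 lb
  ZnO: 5.427 lb
  Calcite: 30.86 lb
Total batch = 116.9 lb; LOI loss = 16.91 lb

Every computation carries full precision at every stage. In-progress results are shown rounded off to 4 significant figures as written; each reported figure is rounded once only; the derived quantities are rebuilt from the weighed amounts per 100.0 lb of glass in exact precision (the five compositions, net glass mass, ignition loss, the yield, totals), exactly as shown in the problem or answer text.
Oxide mass targets, per 100.0 lb enamel:
  ZrO2: 7.604% × 100.0 = 7.604 lb
  CaO: 17.22% × 100.0 = 17.22 lb
  MgO: 25.34% × 100.0 = 25.34 lb
  ZnO: 5.416% × 100.0 = 5.416 lb
  SiO2: 44.42% × 100.0 = 44.42 lb
Verifying the oxide balance per the reported batch figures, for the quoted basis mass (sum by sum, the targets are met once rounding is allowed for):
  ZrO2: 11.24·0.6765 = 7.604 lb (target 7.604 lb)
  CaO: 30.86·0.5580 = 17.22 lb (target 17.22 lb)
  MgO: 64.44·0.3176 + 4.949·0.9850 = 25.34 lb (target 25.34 lb)
  ZnO: 5.427·0.9980 = 5.416 lb (target 5.416 lb)
  SiO2: 11.24·0.3225 + 64.44·0.6331 = 44.42 lb (target 44.42 lb)
Consistency of the glass mass: batch total minus LOI = 100.0 lb (per-oxide target masses sum to 100.0 lb; with the basis standing at 100.0 lb — gaps are rounding artifacts).
Total batch = Σ batch = 116.9 lb; Σ batch·LOI gives LOI loss = 16.91 lb; the yield ratio, glass ÷ batch: 85.53%.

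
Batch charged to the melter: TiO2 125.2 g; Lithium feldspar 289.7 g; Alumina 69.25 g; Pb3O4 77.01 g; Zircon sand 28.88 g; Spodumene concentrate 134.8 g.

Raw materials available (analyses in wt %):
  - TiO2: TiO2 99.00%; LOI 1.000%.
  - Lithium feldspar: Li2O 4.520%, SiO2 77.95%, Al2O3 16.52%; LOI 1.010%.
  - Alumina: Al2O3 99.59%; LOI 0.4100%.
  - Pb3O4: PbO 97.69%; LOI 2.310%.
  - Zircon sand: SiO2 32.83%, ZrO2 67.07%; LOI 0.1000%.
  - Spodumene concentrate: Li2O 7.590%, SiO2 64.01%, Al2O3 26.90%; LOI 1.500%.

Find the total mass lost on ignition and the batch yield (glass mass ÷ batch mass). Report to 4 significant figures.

LOI loss = 8.292 g; glass = 716.5 g; yield = 98.86%

Intermediates appear, rounded to four significant figures, as written. The whole derivation runs at exact precision at every stage — each reported figure undergoes a single rounding. The derived quantities (the six compositions, glass mass, ignition loss, totals, the yield) are re-derived at full precision starting from the weights per 716.5 g of glass as quoted within either problem or answer.
Material-by-material LOI:
  TiO2: 125.2 × 0.01000 = 1.252 g
  Lithium feldspar: 289.7 × 0.01010 = 2.926 g
  Alumina: 69.25 × 0.004100 = 0.2839 g
  Pb3O4: 77.01 × 0.02310 = 1.779 g
  Zircon sand: 28.88 × 0.001000 = 0.02888 g
  Spodumene concentrate: 134.8 × 0.01500 = 2.022 g
Total LOI = 8.292 g
Glass = batch − LOI = 724.8 − 8.292 = 716.5 g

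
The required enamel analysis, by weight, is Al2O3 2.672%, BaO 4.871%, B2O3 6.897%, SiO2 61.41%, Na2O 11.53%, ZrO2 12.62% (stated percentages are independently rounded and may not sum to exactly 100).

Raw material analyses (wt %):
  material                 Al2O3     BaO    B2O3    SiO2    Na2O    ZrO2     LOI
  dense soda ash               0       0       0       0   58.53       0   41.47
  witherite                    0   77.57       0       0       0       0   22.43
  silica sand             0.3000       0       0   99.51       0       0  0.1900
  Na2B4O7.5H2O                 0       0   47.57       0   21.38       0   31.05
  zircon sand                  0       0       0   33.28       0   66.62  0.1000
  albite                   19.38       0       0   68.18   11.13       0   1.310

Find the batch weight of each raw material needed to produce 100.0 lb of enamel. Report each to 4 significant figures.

Batch per 100.0 lb enamel:
  dense soda ash: 11.92 lb
  witherite: 6.279 lb
  silica sand: 46.42 lb
  Na2B4O7.5H2O: 14.50 lb
  zircon sand: 18.94 lb
  albite: 13.07 lb
Total batch = 111.1 lb; LOI loss = 11.13 lb; yield = 89.98%

Every computation runs at full float precision through every step. Working values are printed rounded to 4 significant figures within the worked lines. Every reported value takes a single rounding. All derived quantities, including net glass mass, ignition loss, the yield, the six compositions, the totals, are rebuilt using the weight values per 100.0 lb of glass at exact precision, as given in question or answer.
Per-oxide target masses for 100.0 lb enamel:
  Al2O3: 2.672% × 100.0 = 2.672 lb
  BaO: 4.871% × 100.0 = 4.871 lb
  B2O3: 6.897% × 100.0 = 6.897 lb
  SiO2: 61.41% × 100.0 = 61.41 lb
  Na2O: 11.53% × 100.0 = 11.53 lb
  ZrO2: 12.62% × 100.0 = 12.62 lb
Verifying the oxide balance applying the batch weights above, per the basis as stated (target by target, the sums agree within answer rounding):
  Al2O3: 46.42·0.003000 + 13.07·0.1938 = 2.672 lb (target 2.672 lb)
  BaO: 6.279·0.7757 = 4.871 lb (target 4.871 lb)
  B2O3: 14.50·0.4757 = 6.898 lb (target 6.897 lb)
  SiO2: 46.42·0.9951 + 18.94·0.3328 + 13.07·0.6818 = 61.41 lb (target 61.41 lb)
  Na2O: 11.92·0.5853 + 14.50·0.2138 + 13.07·0.1113 = 11.53 lb (target 11.53 lb)
  ZrO2: 18.94·0.6662 = 12.62 lb (target 12.62 lb)
Glass-mass bookkeeping: Σ batch − LOI loss = 100.0 lb (the targets, summed, come to 100.0 lb; with the basis standing at 100.0 lb — deltas are rounding alone).
Batch grand total — Σ batch = 111.1 lb; ignition loss, Σ(batch × LOI) = 11.13 lb; yield, glass over the total, = 89.98%.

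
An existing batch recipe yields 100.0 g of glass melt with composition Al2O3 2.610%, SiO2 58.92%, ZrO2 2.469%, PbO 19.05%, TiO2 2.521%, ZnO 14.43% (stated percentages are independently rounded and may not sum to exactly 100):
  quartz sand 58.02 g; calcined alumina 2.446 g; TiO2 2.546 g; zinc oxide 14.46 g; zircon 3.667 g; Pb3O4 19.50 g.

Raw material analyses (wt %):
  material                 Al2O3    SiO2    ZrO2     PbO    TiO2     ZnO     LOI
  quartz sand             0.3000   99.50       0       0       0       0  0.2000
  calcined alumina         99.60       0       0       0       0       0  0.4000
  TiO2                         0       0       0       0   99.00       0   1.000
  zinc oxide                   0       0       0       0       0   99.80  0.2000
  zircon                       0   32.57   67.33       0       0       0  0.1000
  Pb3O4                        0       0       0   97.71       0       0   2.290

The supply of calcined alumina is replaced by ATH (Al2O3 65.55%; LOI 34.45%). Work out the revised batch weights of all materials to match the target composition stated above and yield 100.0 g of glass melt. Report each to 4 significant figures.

Revised batch per 100.0 g glass melt:
  quartz sand: 58.02 g
  ATH: 3.716 g
  TiO2: 2.546 g
  zinc oxide: 14.46 g
  zircon: 3.667 g
  Pb3O4: 19.50 g
Total batch = 101.9 g; LOI loss = 1.901 g

Each numeric step holds full precision from start to finish; values along the way are shown (rounded to 4 significant figures) within the worked lines; each reported figure undergoes a single rounding — all derived quantities (the six compositions, totals, ignition loss, yield, net glass mass) are computed from the weighed amounts for 100.0 g of glass in full float precision, as quoted within question or answer.
The oxide mass targets at 100.0 g glass melt:
  Al2O3: 2.610% × 100.0 = 2.610 g
  SiO2: 58.92% × 100.0 = 58.92 g
  ZrO2: 2.469% × 100.0 = 2.469 g
  PbO: 19.05% × 100.0 = 19.05 g
  TiO2: 2.521% × 100.0 = 2.521 g
  ZnO: 14.43% × 100.0 = 14.43 g
Balance tally, oxide-wise, applying the batch weights above, against the basis in use (sums match the target masses net of answer rounding effects):
  Al2O3: 58.02·0.003000 + 3.716·0.6555 = 2.610 g (target 2.610 g)
  SiO2: 58.02·0.9950 + 3.667·0.3257 = 58.92 g (target 58.92 g)
  ZrO2: 3.667·0.6733 = 2.469 g (target 2.469 g)
  PbO: 19.50·0.9771 = 19.05 g (target 19.05 g)
  TiO2: 2.546·0.9900 = 2.521 g (target 2.521 g)
  ZnO: 14.46·0.9980 = 14.43 g (target 14.43 g)
Glass-mass sanity pass: net batch after ignition = 100.0 g (the targets, summed, come to 100.0 g; with the basis standing at 100.0 g — any gap is answer rounding).
Total batch = Σ batch = 101.9 g; loss to ignition Σ batch·LOI = 1.901 g; as yield: glass ÷ batch → 98.13%.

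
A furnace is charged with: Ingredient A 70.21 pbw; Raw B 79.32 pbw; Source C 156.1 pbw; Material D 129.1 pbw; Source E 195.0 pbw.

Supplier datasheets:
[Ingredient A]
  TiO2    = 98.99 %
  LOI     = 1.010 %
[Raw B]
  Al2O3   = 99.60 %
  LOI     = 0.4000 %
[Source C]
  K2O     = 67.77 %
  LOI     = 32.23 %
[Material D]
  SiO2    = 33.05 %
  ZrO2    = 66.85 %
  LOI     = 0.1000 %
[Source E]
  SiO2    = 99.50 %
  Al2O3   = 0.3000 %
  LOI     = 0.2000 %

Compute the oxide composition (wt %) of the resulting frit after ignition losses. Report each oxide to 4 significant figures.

Glass mass = 577.9 pbw (batch 629.7 − LOI 51.86).
Composition: SiO2 40.96%, ZrO2 14.93%, TiO2 12.03%, Al2O3 13.77%, K2O 18.31%

Values along the way are printed (rounded to 4 significant figures) as written. Each numeric step holds full precision through the solve. Each reported figure is rounded a single time; the derived quantities (the yield, five oxide percentages, the totals, glass mass, LOI) are rebuilt using the weight values per 577.9 pbw of glass in full float precision, as written in the problem or answer text.
Oxide-by-oxide delivered mass:
  SiO2: 129.1·0.3305 + 195.0·0.9950 = 236.7 pbw
  ZrO2: 129.1·0.6685 = 86.30 pbw
  TiO2: 70.21·0.9899 = 69.50 pbw
  Al2O3: 79.32·0.9960 + 195.0·0.003000 = 79.59 pbw
  K2O: 156.1·0.6777 = 105.8 pbw
LOI: 70.21·0.01010 + 79.32·0.004000 + 156.1·0.3223 + 129.1·0.001000 + 195.0·0.002000 = 51.86 pbw
batch − LOI leaves glass = 629.7 − 51.86 = 577.9 pbw (the oxide masses sum to this)
wt % = oxide mass / glass mass × 100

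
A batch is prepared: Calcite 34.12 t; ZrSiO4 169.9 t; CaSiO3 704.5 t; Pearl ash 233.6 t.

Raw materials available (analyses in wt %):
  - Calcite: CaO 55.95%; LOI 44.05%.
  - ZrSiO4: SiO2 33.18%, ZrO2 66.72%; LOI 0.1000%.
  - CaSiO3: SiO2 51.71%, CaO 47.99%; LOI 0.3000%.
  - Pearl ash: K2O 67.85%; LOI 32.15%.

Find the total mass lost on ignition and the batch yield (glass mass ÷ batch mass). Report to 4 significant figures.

All internal work maintains full float precision end to end — the intermediate values appear with 4-significant-figure rounding on the page. Every reported value is rounded exactly once — all derived quantities are recomputed from the weighed amounts at 1050 t of glass in full float precision (the four compositions, LOI, totals, glass mass, yield), precisely as stated by either problem or answer.
Each material's LOI contribution:
  Calcite: 34.12 × 0.4405 = 15.03 t
  ZrSiO4: 169.9 × 0.001000 = 0.1699 t
  CaSiO3: 704.5 × 0.003000 = 2.114 t
  Pearl ash: 233.6 × 0.3215 = 75.10 t
Total LOI = 92.42 t
Glass = batch − LOI = 1142 − 92.42 = 1050 t

LOI loss = 92.42 t; glass = 1050 t; yield = 91.91%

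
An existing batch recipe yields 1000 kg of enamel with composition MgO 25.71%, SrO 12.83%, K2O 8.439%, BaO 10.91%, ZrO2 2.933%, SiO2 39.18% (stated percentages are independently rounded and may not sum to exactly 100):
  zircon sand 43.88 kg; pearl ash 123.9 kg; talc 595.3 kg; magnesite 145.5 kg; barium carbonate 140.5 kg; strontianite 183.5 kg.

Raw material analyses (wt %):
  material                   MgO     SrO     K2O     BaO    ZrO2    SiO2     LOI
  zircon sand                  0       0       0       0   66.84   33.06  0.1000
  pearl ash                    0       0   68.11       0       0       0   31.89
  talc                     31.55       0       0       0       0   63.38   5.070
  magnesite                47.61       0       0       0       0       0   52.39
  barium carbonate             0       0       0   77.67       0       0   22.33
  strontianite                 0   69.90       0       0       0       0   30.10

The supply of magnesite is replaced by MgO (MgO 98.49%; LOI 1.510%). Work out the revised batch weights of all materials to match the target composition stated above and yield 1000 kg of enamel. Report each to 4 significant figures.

In-progress results appear rounded off to 4 significant figures at each printed step; all arithmetic keeps full float precision from start to finish — each reported figure is rounded only once — all derived quantities (net glass mass, ignition loss, totals, the six compositions, yield) are rebuilt in full precision from the weighed amounts for 1000 kg of glass as written in the problem or the answer.
Per-oxide target masses for 1000 kg enamel:
  MgO: 25.71% × 1000 = 257.1 kg
  SrO: 12.83% × 1000 = 128.3 kg
  K2O: 8.439% × 1000 = 84.39 kg
  BaO: 10.91% × 1000 = 109.1 kg
  ZrO2: 2.933% × 1000 = 29.33 kg
  SiO2: 39.18% × 1000 = 391.8 kg
Checking each oxide sum from the weights as reported, relative to the basis at hand (each sum matches its target mass within answer rounding):
  MgO: 595.3·0.3155 + 70.35·0.9849 = 257.1 kg (target 257.1 kg)
  SrO: 183.5·0.6990 = 128.3 kg (target 128.3 kg)
  K2O: 123.9·0.6811 = 84.39 kg (target 84.39 kg)
  BaO: 140.5·0.7767 = 109.1 kg (target 109.1 kg)
  ZrO2: 43.88·0.6684 = 29.33 kg (target 29.33 kg)
  SiO2: 43.88·0.3306 + 595.3·0.6338 = 391.8 kg (target 391.8 kg)
Glass mass check: total charge less LOI = 1000 kg (the Σ of target masses is 1000 kg; stated basis 1000 kg — differing by rounding only).
Adding the batch up: Σ batch = 1157 kg; LOI loss = Σ batch·LOI = 157.4 kg; yield, glass over the total, = 86.40%.

Revised batch per 1000 kg enamel:
  zircon sand: 43.88 kg
  pearl ash: 123.9 kg
  talc: 595.3 kg
  MgO: 70.35 kg
  barium carbonate: 140.5 kg
  strontianite: 183.5 kg
Total batch = 1157 kg; LOI loss = 157.4 kg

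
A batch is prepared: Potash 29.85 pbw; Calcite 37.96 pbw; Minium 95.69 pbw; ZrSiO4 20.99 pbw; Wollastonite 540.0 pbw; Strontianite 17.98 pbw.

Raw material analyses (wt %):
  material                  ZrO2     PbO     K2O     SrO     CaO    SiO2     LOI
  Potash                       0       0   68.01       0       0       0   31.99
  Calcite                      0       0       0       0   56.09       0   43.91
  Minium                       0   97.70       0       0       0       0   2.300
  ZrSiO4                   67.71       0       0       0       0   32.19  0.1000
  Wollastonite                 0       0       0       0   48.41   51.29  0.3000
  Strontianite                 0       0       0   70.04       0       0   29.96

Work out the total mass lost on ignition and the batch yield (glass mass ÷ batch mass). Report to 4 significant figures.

LOI loss = 35.45 pbw; glass = 707.0 pbw; yield = 95.23%

Working values are displayed (rounded to four significant figures) in the printout — each numeric step runs at exact precision in all steps; exactly one rounding lands on every reported result — derived quantities, including yield, the totals, ignition loss, the six compositions, net glass mass, are re-derived starting from the weights at 707.0 pbw of glass in full precision, precisely as stated by problem or answer.
LOI of each material in turn:
  Potash: 29.85 × 0.3199 = 9.549 pbw
  Calcite: 37.96 × 0.4391 = 16.67 pbw
  Minium: 95.69 × 0.02300 = 2.201 pbw
  ZrSiO4: 20.99 × 0.001000 = 0.02099 pbw
  Wollastonite: 540.0 × 0.003000 = 1.620 pbw
  Strontianite: 17.98 × 0.2996 = 5.387 pbw
Total LOI = 35.45 pbw
Glass = batch − LOI = 742.5 − 35.45 = 707.0 pbw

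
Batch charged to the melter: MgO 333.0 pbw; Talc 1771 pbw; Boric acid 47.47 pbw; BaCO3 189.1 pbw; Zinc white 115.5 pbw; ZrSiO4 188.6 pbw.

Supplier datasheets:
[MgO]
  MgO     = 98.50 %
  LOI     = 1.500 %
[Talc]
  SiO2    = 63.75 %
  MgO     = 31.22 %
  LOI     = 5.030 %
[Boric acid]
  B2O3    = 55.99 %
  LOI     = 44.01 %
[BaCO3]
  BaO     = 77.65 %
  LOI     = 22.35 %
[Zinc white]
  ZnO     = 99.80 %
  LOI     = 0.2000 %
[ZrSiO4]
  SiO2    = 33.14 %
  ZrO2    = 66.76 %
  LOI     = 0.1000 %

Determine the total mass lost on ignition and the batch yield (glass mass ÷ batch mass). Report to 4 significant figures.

All internal work maintains full precision from start to finish; the intermediate values are printed, rounded to four significant digits, as written; exactly one rounding is applied to each reported figure. The derived quantities are carried from the batch weights on 2487 pbw of glass at exact precision (the six compositions, totals, net glass mass, the yield, ignition loss), as given in the question or the answer.
Material-by-material LOI:
  MgO: 333.0 × 0.01500 = 4.995 pbw
  Talc: 1771 × 0.05030 = 89.08 pbw
  Boric acid: 47.47 × 0.4401 = 20.89 pbw
  BaCO3: 189.1 × 0.2235 = 42.26 pbw
  Zinc white: 115.5 × 0.002000 = 0.2310 pbw
  ZrSiO4: 188.6 × 0.001000 = 0.1886 pbw
Total LOI = 157.7 pbw
Glass = batch − LOI = 2645 − 157.7 = 2487 pbw

LOI loss = 157.7 pbw; glass = 2487 pbw; yield = 94.04%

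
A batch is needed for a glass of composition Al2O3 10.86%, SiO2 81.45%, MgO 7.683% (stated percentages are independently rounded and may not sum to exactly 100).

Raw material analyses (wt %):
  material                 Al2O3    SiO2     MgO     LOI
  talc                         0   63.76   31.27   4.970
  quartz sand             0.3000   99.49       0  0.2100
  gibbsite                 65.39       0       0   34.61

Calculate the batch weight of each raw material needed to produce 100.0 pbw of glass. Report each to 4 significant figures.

All internal work maintains exact precision end to end. Values along the way appear rounded to four significant digits in the working. Each reported number carries a single rounding — derived quantities are recomputed using the weight values for 100.0 pbw of glass in full precision (glass mass, three oxide percentages, the yield, ignition loss, the totals), as they appear in the problem or answer text.
Target oxide masses per 100.0 pbw glass:
  Al2O3: 10.86% × 100.0 = 10.86 pbw
  SiO2: 81.45% × 100.0 = 81.45 pbw
  MgO: 7.683% × 100.0 = 7.683 pbw
Checking each oxide sum per the reported batch figures, versus the basis set out (summed amounts equal target values net of answer rounding effects):
  Al2O3: 66.12·0.003000 + 16.30·0.6539 = 10.86 pbw (target 10.86 pbw)
  SiO2: 24.57·0.6376 + 66.12·0.9949 = 81.45 pbw (target 81.45 pbw)
  MgO: 24.57·0.3127 = 7.683 pbw (target 7.683 pbw)
Glass mass check: total charge less LOI = 99.99 pbw (oxide target masses add up to 99.99 pbw; stated basis 100.0 pbw — any gap is answer rounding).
Batch total: Σ batch = 107.0 pbw; the LOI term Σ batch·LOI equals 7.001 pbw; yield, glass over the total, = 93.46%.

Batch per 100.0 pbw glass:
  talc: 24.57 pbw
  quartz sand: 66.12 pbw
  gibbsite: 16.30 pbw
Total batch = 107.0 pbw; LOI loss = 7.001 pbw; yield = 93.46%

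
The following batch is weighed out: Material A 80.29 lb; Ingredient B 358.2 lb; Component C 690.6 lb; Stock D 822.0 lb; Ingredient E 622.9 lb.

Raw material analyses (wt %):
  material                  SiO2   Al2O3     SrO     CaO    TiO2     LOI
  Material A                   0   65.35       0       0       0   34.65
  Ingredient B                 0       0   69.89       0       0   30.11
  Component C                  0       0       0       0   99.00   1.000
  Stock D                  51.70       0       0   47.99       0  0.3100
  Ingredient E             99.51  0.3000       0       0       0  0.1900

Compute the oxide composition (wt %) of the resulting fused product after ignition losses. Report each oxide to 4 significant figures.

The intermediate values are printed rounded off to 4 significant figures in the printout. Every computation keeps full float precision in every operation. A single rounding finalizes each reported result — all derived quantities are recomputed in full precision (ignition loss, totals, five oxide percentages, the yield, net glass mass) from the weighed amounts for 2428 lb of glass, exactly as shown in the problem or the answer.
Delivered oxide masses:
  SiO2: 822.0·0.5170 + 622.9·0.9951 = 1045 lb
  Al2O3: 80.29·0.6535 + 622.9·0.003000 = 54.34 lb
  SrO: 358.2·0.6989 = 250.3 lb
  CaO: 822.0·0.4799 = 394.5 lb
  TiO2: 690.6·0.9900 = 683.7 lb
LOI: 80.29·0.3465 + 358.2·0.3011 + 690.6·0.01000 + 822.0·0.003100 + 622.9·0.001900 = 146.3 lb
The glass mass, total less LOI, = 2574 − 146.3 = 2428 lb (equal to the oxide-mass sum)
wt % = oxide mass / glass mass × 100

Glass mass = 2428 lb (batch 2574 − LOI 146.3).
Composition: SiO2 43.04%, Al2O3 2.238%, SrO 10.31%, CaO 16.25%, TiO2 28.16%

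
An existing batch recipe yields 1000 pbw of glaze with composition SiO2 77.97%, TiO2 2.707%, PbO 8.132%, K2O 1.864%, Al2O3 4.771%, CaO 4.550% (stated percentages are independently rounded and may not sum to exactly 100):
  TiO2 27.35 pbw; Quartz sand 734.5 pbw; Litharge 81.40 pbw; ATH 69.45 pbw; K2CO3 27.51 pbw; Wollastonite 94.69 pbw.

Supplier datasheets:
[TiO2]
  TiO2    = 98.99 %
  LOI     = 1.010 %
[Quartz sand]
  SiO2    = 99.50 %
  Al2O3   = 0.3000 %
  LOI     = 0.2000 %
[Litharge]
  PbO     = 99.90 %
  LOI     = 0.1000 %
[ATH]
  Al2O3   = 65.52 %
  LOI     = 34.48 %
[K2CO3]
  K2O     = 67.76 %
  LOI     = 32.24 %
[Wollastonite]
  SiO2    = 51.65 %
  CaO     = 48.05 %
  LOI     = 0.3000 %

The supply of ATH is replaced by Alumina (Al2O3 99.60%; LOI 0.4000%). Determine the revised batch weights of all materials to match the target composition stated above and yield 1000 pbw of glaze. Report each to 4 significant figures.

Every computation carries full precision through the solve. Values along the way are printed rounded off to 4 significant digits alongside each step. Each reported figure is rounded once only. All derived quantities (the totals, the yield, ignition loss, glass mass, the six compositions) are recomputed at exact precision from the weighed amounts for 1000 pbw of glass exactly as printed in the problem or the answer.
Target oxide masses per 1000 pbw glaze:
  SiO2: 77.97% × 1000 = 779.7 pbw
  TiO2: 2.707% × 1000 = 27.07 pbw
  PbO: 8.132% × 1000 = 81.32 pbw
  K2O: 1.864% × 1000 = 18.64 pbw
  Al2O3: 4.771% × 1000 = 47.71 pbw
  CaO: 4.550% × 1000 = 45.50 pbw
Verifying the oxide balance using the reported weights, per the basis as stated (delivered sums recover each target modulo rounding of the values):
  SiO2: 734.5·0.9950 + 94.69·0.5165 = 779.7 pbw (target 779.7 pbw)
  TiO2: 27.35·0.9899 = 27.07 pbw (target 27.07 pbw)
  PbO: 81.40·0.9990 = 81.32 pbw (target 81.32 pbw)
  K2O: 27.51·0.6776 = 18.64 pbw (target 18.64 pbw)
  Al2O3: 734.5·0.003000 + 45.69·0.9960 = 47.71 pbw (target 47.71 pbw)
  CaO: 94.69·0.4805 = 45.50 pbw (target 45.50 pbw)
Glass-mass closure: the batch minus its LOI: 1000 pbw (the Σ of target masses is 999.9 pbw; basis as stated: 1000 pbw — deltas are rounding alone).
Summing the batch: Σ batch = 1011 pbw; LOI loss = Σ batch·LOI = 11.16 pbw; glass ÷ batch gives a yield of 98.90%.

Revised batch per 1000 pbw glaze:
  TiO2: 27.35 pbw
  Quartz sand: 734.5 pbw
  Litharge: 81.40 pbw
  Alumina: 45.69 pbw
  K2CO3: 27.51 pbw
  Wollastonite: 94.69 pbw
Total batch = 1011 pbw; LOI loss = 11.16 pbw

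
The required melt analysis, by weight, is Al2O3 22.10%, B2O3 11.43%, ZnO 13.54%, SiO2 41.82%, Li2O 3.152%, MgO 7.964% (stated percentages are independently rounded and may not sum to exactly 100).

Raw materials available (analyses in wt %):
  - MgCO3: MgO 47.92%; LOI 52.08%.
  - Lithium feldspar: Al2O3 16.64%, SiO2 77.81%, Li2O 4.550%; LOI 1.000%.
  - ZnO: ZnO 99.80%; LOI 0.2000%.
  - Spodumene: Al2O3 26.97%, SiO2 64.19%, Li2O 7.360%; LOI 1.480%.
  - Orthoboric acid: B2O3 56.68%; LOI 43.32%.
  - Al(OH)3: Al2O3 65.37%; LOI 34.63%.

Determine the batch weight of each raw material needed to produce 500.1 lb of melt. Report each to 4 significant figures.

Batch per 500.1 lb melt:
  MgCO3: 83.11 lb
  Lithium feldspar: 188.0 lb
  ZnO: 67.85 lb
  Spodumene: 97.98 lb
  Orthoboric acid: 100.8 lb
  Al(OH)3: 80.80 lb
Total batch = 618.5 lb; LOI loss = 118.4 lb; yield = 80.86%

Every computation maintains full precision through the solve — mid-chain values are printed rounded off to 4 significant figures on the page; a single rounding finalizes every reported result; the derived quantities (totals, the six compositions, yield, net glass mass, LOI) are rebuilt from the batch weights on 500.1 lb of glass in exact precision, as they appear in problem or answer.
Target oxide masses per 500.1 lb melt:
  Al2O3: 22.10% × 500.1 = 110.5 lb
  B2O3: 11.43% × 500.1 = 57.16 lb
  ZnO: 13.54% × 500.1 = 67.71 lb
  SiO2: 41.82% × 500.1 = 209.1 lb
  Li2O: 3.152% × 500.1 = 15.76 lb
  MgO: 7.964% × 500.1 = 39.83 lb
Sums-versus-targets review with the batch weights as given, versus the basis set out (each sum matches its target mass inside rounding margins):
  Al2O3: 188.0·0.1664 + 97.98·0.2697 + 80.80·0.6537 = 110.5 lb (target 110.5 lb)
  B2O3: 100.8·0.5668 = 57.13 lb (target 57.16 lb)
  ZnO: 67.85·0.9980 = 67.71 lb (target 67.71 lb)
  SiO2: 188.0·0.7781 + 97.98·0.6419 = 209.2 lb (target 209.1 lb)
  Li2O: 188.0·0.04550 + 97.98·0.07360 = 15.77 lb (target 15.76 lb)
  MgO: 83.11·0.4792 = 39.83 lb (target 39.83 lb)
Glass-mass sanity pass: total charge less LOI = 500.1 lb (summing oxide targets gives 500.1 lb; the stated basis being 500.1 lb — differing by rounding only).
Total batch = Σ batch = 618.5 lb; LOI loss = Σ batch·LOI = 118.4 lb; yield, glass over the total, = 80.86%.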